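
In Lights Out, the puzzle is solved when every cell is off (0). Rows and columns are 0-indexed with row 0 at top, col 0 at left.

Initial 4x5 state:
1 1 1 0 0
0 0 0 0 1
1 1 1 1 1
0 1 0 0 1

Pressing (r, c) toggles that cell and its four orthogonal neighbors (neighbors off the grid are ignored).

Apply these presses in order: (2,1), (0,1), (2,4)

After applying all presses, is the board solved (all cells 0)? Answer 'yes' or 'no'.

After press 1 at (2,1):
1 1 1 0 0
0 1 0 0 1
0 0 0 1 1
0 0 0 0 1

After press 2 at (0,1):
0 0 0 0 0
0 0 0 0 1
0 0 0 1 1
0 0 0 0 1

After press 3 at (2,4):
0 0 0 0 0
0 0 0 0 0
0 0 0 0 0
0 0 0 0 0

Lights still on: 0

Answer: yes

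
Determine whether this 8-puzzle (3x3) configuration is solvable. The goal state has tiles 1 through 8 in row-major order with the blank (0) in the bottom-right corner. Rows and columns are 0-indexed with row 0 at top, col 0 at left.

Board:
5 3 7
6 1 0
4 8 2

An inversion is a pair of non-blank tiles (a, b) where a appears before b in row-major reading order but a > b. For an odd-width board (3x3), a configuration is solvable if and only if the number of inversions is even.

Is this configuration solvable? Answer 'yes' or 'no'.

Inversions (pairs i<j in row-major order where tile[i] > tile[j] > 0): 15
15 is odd, so the puzzle is not solvable.

Answer: no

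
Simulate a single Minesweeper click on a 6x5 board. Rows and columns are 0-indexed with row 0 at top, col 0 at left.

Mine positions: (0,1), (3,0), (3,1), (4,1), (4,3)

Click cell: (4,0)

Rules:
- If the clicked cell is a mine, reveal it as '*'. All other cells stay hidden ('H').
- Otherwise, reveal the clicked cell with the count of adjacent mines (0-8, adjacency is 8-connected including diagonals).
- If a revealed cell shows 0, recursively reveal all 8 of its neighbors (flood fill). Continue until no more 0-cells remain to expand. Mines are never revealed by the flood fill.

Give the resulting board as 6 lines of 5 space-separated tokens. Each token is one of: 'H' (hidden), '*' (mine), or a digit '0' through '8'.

H H H H H
H H H H H
H H H H H
H H H H H
3 H H H H
H H H H H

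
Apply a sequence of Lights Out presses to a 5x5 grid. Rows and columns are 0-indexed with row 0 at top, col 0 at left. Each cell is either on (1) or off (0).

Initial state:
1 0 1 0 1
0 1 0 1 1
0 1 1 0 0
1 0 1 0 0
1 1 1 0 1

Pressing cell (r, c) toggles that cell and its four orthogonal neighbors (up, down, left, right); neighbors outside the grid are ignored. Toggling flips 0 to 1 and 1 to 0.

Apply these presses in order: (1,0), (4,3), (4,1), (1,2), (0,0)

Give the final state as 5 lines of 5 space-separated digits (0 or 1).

Answer: 1 1 0 0 1
0 1 1 0 1
1 1 0 0 0
1 1 1 1 0
0 0 1 1 0

Derivation:
After press 1 at (1,0):
0 0 1 0 1
1 0 0 1 1
1 1 1 0 0
1 0 1 0 0
1 1 1 0 1

After press 2 at (4,3):
0 0 1 0 1
1 0 0 1 1
1 1 1 0 0
1 0 1 1 0
1 1 0 1 0

After press 3 at (4,1):
0 0 1 0 1
1 0 0 1 1
1 1 1 0 0
1 1 1 1 0
0 0 1 1 0

After press 4 at (1,2):
0 0 0 0 1
1 1 1 0 1
1 1 0 0 0
1 1 1 1 0
0 0 1 1 0

After press 5 at (0,0):
1 1 0 0 1
0 1 1 0 1
1 1 0 0 0
1 1 1 1 0
0 0 1 1 0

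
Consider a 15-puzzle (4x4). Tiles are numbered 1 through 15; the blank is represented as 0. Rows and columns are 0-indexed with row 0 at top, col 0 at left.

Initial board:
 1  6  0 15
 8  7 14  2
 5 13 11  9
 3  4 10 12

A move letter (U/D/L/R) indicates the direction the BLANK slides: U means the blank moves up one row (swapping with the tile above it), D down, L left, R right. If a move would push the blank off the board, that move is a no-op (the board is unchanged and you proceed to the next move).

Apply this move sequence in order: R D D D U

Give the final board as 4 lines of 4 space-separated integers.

Answer:  1  6 15  2
 8  7 14  9
 5 13 11  0
 3  4 10 12

Derivation:
After move 1 (R):
 1  6 15  0
 8  7 14  2
 5 13 11  9
 3  4 10 12

After move 2 (D):
 1  6 15  2
 8  7 14  0
 5 13 11  9
 3  4 10 12

After move 3 (D):
 1  6 15  2
 8  7 14  9
 5 13 11  0
 3  4 10 12

After move 4 (D):
 1  6 15  2
 8  7 14  9
 5 13 11 12
 3  4 10  0

After move 5 (U):
 1  6 15  2
 8  7 14  9
 5 13 11  0
 3  4 10 12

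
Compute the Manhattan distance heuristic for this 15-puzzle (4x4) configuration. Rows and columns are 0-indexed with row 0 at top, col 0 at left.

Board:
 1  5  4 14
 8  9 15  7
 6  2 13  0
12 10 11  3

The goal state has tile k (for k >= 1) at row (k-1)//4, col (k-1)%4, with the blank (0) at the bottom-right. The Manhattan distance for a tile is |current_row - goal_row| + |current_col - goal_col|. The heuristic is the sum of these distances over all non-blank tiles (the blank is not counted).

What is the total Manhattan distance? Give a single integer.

Answer: 33

Derivation:
Tile 1: at (0,0), goal (0,0), distance |0-0|+|0-0| = 0
Tile 5: at (0,1), goal (1,0), distance |0-1|+|1-0| = 2
Tile 4: at (0,2), goal (0,3), distance |0-0|+|2-3| = 1
Tile 14: at (0,3), goal (3,1), distance |0-3|+|3-1| = 5
Tile 8: at (1,0), goal (1,3), distance |1-1|+|0-3| = 3
Tile 9: at (1,1), goal (2,0), distance |1-2|+|1-0| = 2
Tile 15: at (1,2), goal (3,2), distance |1-3|+|2-2| = 2
Tile 7: at (1,3), goal (1,2), distance |1-1|+|3-2| = 1
Tile 6: at (2,0), goal (1,1), distance |2-1|+|0-1| = 2
Tile 2: at (2,1), goal (0,1), distance |2-0|+|1-1| = 2
Tile 13: at (2,2), goal (3,0), distance |2-3|+|2-0| = 3
Tile 12: at (3,0), goal (2,3), distance |3-2|+|0-3| = 4
Tile 10: at (3,1), goal (2,1), distance |3-2|+|1-1| = 1
Tile 11: at (3,2), goal (2,2), distance |3-2|+|2-2| = 1
Tile 3: at (3,3), goal (0,2), distance |3-0|+|3-2| = 4
Sum: 0 + 2 + 1 + 5 + 3 + 2 + 2 + 1 + 2 + 2 + 3 + 4 + 1 + 1 + 4 = 33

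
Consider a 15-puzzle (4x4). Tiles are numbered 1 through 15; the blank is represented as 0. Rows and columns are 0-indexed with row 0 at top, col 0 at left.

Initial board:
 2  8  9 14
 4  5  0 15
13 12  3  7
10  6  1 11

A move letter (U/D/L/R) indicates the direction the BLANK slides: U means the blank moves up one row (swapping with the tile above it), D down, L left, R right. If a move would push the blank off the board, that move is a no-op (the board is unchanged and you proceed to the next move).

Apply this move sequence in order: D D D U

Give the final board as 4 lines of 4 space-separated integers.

Answer:  2  8  9 14
 4  5  3 15
13 12  0  7
10  6  1 11

Derivation:
After move 1 (D):
 2  8  9 14
 4  5  3 15
13 12  0  7
10  6  1 11

After move 2 (D):
 2  8  9 14
 4  5  3 15
13 12  1  7
10  6  0 11

After move 3 (D):
 2  8  9 14
 4  5  3 15
13 12  1  7
10  6  0 11

After move 4 (U):
 2  8  9 14
 4  5  3 15
13 12  0  7
10  6  1 11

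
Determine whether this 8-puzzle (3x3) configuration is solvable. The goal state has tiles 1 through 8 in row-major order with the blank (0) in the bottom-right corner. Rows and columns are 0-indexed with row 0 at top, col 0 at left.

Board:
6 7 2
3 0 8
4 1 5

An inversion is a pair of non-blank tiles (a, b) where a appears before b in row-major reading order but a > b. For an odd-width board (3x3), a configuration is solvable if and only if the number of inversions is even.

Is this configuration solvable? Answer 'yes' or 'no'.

Inversions (pairs i<j in row-major order where tile[i] > tile[j] > 0): 16
16 is even, so the puzzle is solvable.

Answer: yes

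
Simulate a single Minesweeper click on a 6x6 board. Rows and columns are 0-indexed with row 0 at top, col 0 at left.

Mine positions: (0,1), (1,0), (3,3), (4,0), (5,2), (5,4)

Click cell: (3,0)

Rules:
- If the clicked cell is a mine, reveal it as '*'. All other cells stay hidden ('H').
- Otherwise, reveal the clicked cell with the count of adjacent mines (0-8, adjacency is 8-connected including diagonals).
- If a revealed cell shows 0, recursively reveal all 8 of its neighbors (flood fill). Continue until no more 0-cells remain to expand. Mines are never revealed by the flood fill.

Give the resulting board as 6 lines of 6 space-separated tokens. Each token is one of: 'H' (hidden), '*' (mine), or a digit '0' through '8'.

H H H H H H
H H H H H H
H H H H H H
1 H H H H H
H H H H H H
H H H H H H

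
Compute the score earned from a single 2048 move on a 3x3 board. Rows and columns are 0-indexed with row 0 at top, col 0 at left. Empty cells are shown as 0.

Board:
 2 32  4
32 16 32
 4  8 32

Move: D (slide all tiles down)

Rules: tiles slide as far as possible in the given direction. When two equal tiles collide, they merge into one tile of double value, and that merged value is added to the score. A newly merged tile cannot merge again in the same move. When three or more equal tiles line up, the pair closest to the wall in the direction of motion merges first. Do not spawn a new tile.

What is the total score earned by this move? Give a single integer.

Answer: 64

Derivation:
Slide down:
col 0: [2, 32, 4] -> [2, 32, 4]  score +0 (running 0)
col 1: [32, 16, 8] -> [32, 16, 8]  score +0 (running 0)
col 2: [4, 32, 32] -> [0, 4, 64]  score +64 (running 64)
Board after move:
 2 32  0
32 16  4
 4  8 64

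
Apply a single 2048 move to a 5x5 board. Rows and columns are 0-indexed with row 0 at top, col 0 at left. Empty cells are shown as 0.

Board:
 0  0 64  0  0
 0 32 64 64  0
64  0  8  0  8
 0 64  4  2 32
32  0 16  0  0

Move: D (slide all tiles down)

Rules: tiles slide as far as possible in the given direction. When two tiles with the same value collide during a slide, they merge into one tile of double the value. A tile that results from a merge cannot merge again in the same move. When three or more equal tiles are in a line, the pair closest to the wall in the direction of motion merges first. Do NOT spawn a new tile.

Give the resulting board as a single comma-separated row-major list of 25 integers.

Slide down:
col 0: [0, 0, 64, 0, 32] -> [0, 0, 0, 64, 32]
col 1: [0, 32, 0, 64, 0] -> [0, 0, 0, 32, 64]
col 2: [64, 64, 8, 4, 16] -> [0, 128, 8, 4, 16]
col 3: [0, 64, 0, 2, 0] -> [0, 0, 0, 64, 2]
col 4: [0, 0, 8, 32, 0] -> [0, 0, 0, 8, 32]

Answer: 0, 0, 0, 0, 0, 0, 0, 128, 0, 0, 0, 0, 8, 0, 0, 64, 32, 4, 64, 8, 32, 64, 16, 2, 32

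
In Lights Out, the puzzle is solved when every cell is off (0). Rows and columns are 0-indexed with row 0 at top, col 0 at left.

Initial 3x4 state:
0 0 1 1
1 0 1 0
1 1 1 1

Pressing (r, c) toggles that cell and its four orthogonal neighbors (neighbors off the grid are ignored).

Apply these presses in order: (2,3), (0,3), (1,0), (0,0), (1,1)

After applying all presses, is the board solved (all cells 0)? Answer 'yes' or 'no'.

Answer: yes

Derivation:
After press 1 at (2,3):
0 0 1 1
1 0 1 1
1 1 0 0

After press 2 at (0,3):
0 0 0 0
1 0 1 0
1 1 0 0

After press 3 at (1,0):
1 0 0 0
0 1 1 0
0 1 0 0

After press 4 at (0,0):
0 1 0 0
1 1 1 0
0 1 0 0

After press 5 at (1,1):
0 0 0 0
0 0 0 0
0 0 0 0

Lights still on: 0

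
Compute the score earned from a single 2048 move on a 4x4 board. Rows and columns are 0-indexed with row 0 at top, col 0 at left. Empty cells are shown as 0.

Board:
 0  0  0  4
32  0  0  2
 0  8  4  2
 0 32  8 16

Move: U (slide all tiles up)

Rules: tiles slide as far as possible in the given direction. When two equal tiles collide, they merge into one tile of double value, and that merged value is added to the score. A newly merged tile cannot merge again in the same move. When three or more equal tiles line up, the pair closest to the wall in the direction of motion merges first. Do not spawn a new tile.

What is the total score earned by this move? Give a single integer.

Answer: 4

Derivation:
Slide up:
col 0: [0, 32, 0, 0] -> [32, 0, 0, 0]  score +0 (running 0)
col 1: [0, 0, 8, 32] -> [8, 32, 0, 0]  score +0 (running 0)
col 2: [0, 0, 4, 8] -> [4, 8, 0, 0]  score +0 (running 0)
col 3: [4, 2, 2, 16] -> [4, 4, 16, 0]  score +4 (running 4)
Board after move:
32  8  4  4
 0 32  8  4
 0  0  0 16
 0  0  0  0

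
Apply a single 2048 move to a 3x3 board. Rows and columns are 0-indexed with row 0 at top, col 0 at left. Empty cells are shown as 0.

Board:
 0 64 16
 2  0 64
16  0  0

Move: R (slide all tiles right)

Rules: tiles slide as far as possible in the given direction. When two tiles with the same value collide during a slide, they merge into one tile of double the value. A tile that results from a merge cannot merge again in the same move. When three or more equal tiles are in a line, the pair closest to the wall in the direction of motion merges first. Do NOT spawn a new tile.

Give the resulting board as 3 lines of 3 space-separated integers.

Answer:  0 64 16
 0  2 64
 0  0 16

Derivation:
Slide right:
row 0: [0, 64, 16] -> [0, 64, 16]
row 1: [2, 0, 64] -> [0, 2, 64]
row 2: [16, 0, 0] -> [0, 0, 16]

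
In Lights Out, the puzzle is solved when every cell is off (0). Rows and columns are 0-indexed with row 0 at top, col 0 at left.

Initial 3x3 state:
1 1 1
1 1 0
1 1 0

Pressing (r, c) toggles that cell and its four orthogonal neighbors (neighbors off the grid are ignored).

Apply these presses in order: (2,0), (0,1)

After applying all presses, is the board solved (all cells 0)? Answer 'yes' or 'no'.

After press 1 at (2,0):
1 1 1
0 1 0
0 0 0

After press 2 at (0,1):
0 0 0
0 0 0
0 0 0

Lights still on: 0

Answer: yes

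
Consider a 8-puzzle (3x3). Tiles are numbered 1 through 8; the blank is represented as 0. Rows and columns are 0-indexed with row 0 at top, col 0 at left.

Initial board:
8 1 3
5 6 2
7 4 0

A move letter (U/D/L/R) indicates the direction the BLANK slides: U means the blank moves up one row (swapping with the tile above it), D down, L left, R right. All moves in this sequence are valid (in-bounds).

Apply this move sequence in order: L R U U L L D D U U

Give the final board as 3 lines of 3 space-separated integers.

After move 1 (L):
8 1 3
5 6 2
7 0 4

After move 2 (R):
8 1 3
5 6 2
7 4 0

After move 3 (U):
8 1 3
5 6 0
7 4 2

After move 4 (U):
8 1 0
5 6 3
7 4 2

After move 5 (L):
8 0 1
5 6 3
7 4 2

After move 6 (L):
0 8 1
5 6 3
7 4 2

After move 7 (D):
5 8 1
0 6 3
7 4 2

After move 8 (D):
5 8 1
7 6 3
0 4 2

After move 9 (U):
5 8 1
0 6 3
7 4 2

After move 10 (U):
0 8 1
5 6 3
7 4 2

Answer: 0 8 1
5 6 3
7 4 2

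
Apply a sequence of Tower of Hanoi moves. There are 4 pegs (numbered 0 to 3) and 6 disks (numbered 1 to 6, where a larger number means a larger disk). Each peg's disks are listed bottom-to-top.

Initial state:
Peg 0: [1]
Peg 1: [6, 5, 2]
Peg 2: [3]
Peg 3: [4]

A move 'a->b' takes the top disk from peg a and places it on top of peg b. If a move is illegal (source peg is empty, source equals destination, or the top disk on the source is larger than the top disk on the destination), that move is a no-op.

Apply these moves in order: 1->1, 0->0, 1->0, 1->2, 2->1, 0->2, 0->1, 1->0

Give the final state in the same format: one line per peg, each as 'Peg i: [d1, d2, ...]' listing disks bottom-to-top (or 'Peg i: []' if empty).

Answer: Peg 0: [2]
Peg 1: [6, 5]
Peg 2: [3, 1]
Peg 3: [4]

Derivation:
After move 1 (1->1):
Peg 0: [1]
Peg 1: [6, 5, 2]
Peg 2: [3]
Peg 3: [4]

After move 2 (0->0):
Peg 0: [1]
Peg 1: [6, 5, 2]
Peg 2: [3]
Peg 3: [4]

After move 3 (1->0):
Peg 0: [1]
Peg 1: [6, 5, 2]
Peg 2: [3]
Peg 3: [4]

After move 4 (1->2):
Peg 0: [1]
Peg 1: [6, 5]
Peg 2: [3, 2]
Peg 3: [4]

After move 5 (2->1):
Peg 0: [1]
Peg 1: [6, 5, 2]
Peg 2: [3]
Peg 3: [4]

After move 6 (0->2):
Peg 0: []
Peg 1: [6, 5, 2]
Peg 2: [3, 1]
Peg 3: [4]

After move 7 (0->1):
Peg 0: []
Peg 1: [6, 5, 2]
Peg 2: [3, 1]
Peg 3: [4]

After move 8 (1->0):
Peg 0: [2]
Peg 1: [6, 5]
Peg 2: [3, 1]
Peg 3: [4]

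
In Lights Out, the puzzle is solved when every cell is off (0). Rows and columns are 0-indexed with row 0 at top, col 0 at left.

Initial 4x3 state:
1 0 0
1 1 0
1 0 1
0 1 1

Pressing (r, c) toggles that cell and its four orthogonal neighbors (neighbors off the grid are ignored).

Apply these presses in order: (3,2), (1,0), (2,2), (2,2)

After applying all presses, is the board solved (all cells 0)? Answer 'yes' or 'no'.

After press 1 at (3,2):
1 0 0
1 1 0
1 0 0
0 0 0

After press 2 at (1,0):
0 0 0
0 0 0
0 0 0
0 0 0

After press 3 at (2,2):
0 0 0
0 0 1
0 1 1
0 0 1

After press 4 at (2,2):
0 0 0
0 0 0
0 0 0
0 0 0

Lights still on: 0

Answer: yes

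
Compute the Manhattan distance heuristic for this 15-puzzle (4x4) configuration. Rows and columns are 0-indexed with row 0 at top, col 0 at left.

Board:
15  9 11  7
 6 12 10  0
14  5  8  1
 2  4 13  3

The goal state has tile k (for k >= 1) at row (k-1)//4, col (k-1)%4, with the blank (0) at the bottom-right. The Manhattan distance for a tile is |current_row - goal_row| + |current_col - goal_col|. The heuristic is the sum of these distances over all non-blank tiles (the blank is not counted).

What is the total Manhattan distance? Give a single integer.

Answer: 44

Derivation:
Tile 15: at (0,0), goal (3,2), distance |0-3|+|0-2| = 5
Tile 9: at (0,1), goal (2,0), distance |0-2|+|1-0| = 3
Tile 11: at (0,2), goal (2,2), distance |0-2|+|2-2| = 2
Tile 7: at (0,3), goal (1,2), distance |0-1|+|3-2| = 2
Tile 6: at (1,0), goal (1,1), distance |1-1|+|0-1| = 1
Tile 12: at (1,1), goal (2,3), distance |1-2|+|1-3| = 3
Tile 10: at (1,2), goal (2,1), distance |1-2|+|2-1| = 2
Tile 14: at (2,0), goal (3,1), distance |2-3|+|0-1| = 2
Tile 5: at (2,1), goal (1,0), distance |2-1|+|1-0| = 2
Tile 8: at (2,2), goal (1,3), distance |2-1|+|2-3| = 2
Tile 1: at (2,3), goal (0,0), distance |2-0|+|3-0| = 5
Tile 2: at (3,0), goal (0,1), distance |3-0|+|0-1| = 4
Tile 4: at (3,1), goal (0,3), distance |3-0|+|1-3| = 5
Tile 13: at (3,2), goal (3,0), distance |3-3|+|2-0| = 2
Tile 3: at (3,3), goal (0,2), distance |3-0|+|3-2| = 4
Sum: 5 + 3 + 2 + 2 + 1 + 3 + 2 + 2 + 2 + 2 + 5 + 4 + 5 + 2 + 4 = 44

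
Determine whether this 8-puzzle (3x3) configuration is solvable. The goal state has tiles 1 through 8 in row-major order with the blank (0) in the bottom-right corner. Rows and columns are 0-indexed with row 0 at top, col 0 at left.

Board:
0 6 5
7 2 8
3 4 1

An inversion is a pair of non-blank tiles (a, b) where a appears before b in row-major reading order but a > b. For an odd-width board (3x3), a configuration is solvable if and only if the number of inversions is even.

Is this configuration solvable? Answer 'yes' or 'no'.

Inversions (pairs i<j in row-major order where tile[i] > tile[j] > 0): 19
19 is odd, so the puzzle is not solvable.

Answer: no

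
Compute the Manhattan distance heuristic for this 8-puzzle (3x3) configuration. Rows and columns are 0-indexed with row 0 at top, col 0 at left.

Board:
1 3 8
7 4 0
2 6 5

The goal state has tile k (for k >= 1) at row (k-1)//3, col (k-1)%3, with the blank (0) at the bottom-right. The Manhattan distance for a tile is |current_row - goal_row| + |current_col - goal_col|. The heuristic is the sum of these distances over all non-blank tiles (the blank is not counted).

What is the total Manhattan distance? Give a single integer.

Answer: 13

Derivation:
Tile 1: (0,0)->(0,0) = 0
Tile 3: (0,1)->(0,2) = 1
Tile 8: (0,2)->(2,1) = 3
Tile 7: (1,0)->(2,0) = 1
Tile 4: (1,1)->(1,0) = 1
Tile 2: (2,0)->(0,1) = 3
Tile 6: (2,1)->(1,2) = 2
Tile 5: (2,2)->(1,1) = 2
Sum: 0 + 1 + 3 + 1 + 1 + 3 + 2 + 2 = 13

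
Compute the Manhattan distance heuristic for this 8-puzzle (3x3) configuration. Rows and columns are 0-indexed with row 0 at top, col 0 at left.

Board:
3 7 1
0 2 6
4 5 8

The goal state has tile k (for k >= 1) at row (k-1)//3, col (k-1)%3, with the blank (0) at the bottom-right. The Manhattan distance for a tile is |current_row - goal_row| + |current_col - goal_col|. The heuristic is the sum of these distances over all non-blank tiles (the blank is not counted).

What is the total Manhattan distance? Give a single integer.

Answer: 11

Derivation:
Tile 3: (0,0)->(0,2) = 2
Tile 7: (0,1)->(2,0) = 3
Tile 1: (0,2)->(0,0) = 2
Tile 2: (1,1)->(0,1) = 1
Tile 6: (1,2)->(1,2) = 0
Tile 4: (2,0)->(1,0) = 1
Tile 5: (2,1)->(1,1) = 1
Tile 8: (2,2)->(2,1) = 1
Sum: 2 + 3 + 2 + 1 + 0 + 1 + 1 + 1 = 11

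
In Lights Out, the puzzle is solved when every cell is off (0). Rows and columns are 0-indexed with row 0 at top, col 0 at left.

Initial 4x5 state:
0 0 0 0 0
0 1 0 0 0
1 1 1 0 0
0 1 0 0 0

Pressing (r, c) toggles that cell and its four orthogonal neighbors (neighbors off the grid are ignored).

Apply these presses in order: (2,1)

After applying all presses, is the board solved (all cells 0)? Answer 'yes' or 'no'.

Answer: yes

Derivation:
After press 1 at (2,1):
0 0 0 0 0
0 0 0 0 0
0 0 0 0 0
0 0 0 0 0

Lights still on: 0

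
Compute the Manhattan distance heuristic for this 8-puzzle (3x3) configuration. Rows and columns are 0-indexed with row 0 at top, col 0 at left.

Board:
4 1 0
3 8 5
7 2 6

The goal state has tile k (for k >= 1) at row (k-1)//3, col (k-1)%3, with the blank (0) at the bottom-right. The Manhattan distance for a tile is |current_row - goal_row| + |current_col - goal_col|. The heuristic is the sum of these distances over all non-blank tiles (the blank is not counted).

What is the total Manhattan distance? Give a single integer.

Answer: 10

Derivation:
Tile 4: (0,0)->(1,0) = 1
Tile 1: (0,1)->(0,0) = 1
Tile 3: (1,0)->(0,2) = 3
Tile 8: (1,1)->(2,1) = 1
Tile 5: (1,2)->(1,1) = 1
Tile 7: (2,0)->(2,0) = 0
Tile 2: (2,1)->(0,1) = 2
Tile 6: (2,2)->(1,2) = 1
Sum: 1 + 1 + 3 + 1 + 1 + 0 + 2 + 1 = 10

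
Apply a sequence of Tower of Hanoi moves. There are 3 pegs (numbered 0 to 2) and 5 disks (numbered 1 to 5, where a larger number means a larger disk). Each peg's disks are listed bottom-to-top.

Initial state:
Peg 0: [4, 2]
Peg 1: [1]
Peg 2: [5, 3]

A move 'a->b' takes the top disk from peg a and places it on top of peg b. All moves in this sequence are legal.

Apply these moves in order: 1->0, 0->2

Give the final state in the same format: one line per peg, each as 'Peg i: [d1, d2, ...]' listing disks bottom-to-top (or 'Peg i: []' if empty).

Answer: Peg 0: [4, 2]
Peg 1: []
Peg 2: [5, 3, 1]

Derivation:
After move 1 (1->0):
Peg 0: [4, 2, 1]
Peg 1: []
Peg 2: [5, 3]

After move 2 (0->2):
Peg 0: [4, 2]
Peg 1: []
Peg 2: [5, 3, 1]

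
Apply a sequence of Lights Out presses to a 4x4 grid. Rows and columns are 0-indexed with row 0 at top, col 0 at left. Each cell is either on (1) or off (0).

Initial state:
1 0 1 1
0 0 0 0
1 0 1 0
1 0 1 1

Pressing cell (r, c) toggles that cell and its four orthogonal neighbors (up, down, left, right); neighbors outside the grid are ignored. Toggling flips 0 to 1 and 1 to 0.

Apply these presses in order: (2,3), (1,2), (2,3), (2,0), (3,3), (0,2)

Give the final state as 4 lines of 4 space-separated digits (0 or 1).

Answer: 1 1 1 0
1 1 0 1
0 1 0 1
0 0 0 0

Derivation:
After press 1 at (2,3):
1 0 1 1
0 0 0 1
1 0 0 1
1 0 1 0

After press 2 at (1,2):
1 0 0 1
0 1 1 0
1 0 1 1
1 0 1 0

After press 3 at (2,3):
1 0 0 1
0 1 1 1
1 0 0 0
1 0 1 1

After press 4 at (2,0):
1 0 0 1
1 1 1 1
0 1 0 0
0 0 1 1

After press 5 at (3,3):
1 0 0 1
1 1 1 1
0 1 0 1
0 0 0 0

After press 6 at (0,2):
1 1 1 0
1 1 0 1
0 1 0 1
0 0 0 0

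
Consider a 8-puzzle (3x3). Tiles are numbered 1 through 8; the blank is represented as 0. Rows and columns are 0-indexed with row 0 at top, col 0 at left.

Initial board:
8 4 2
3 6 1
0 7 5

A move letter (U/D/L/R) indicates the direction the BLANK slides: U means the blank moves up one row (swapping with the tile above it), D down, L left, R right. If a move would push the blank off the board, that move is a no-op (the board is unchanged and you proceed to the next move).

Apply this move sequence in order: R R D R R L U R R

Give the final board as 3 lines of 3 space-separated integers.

After move 1 (R):
8 4 2
3 6 1
7 0 5

After move 2 (R):
8 4 2
3 6 1
7 5 0

After move 3 (D):
8 4 2
3 6 1
7 5 0

After move 4 (R):
8 4 2
3 6 1
7 5 0

After move 5 (R):
8 4 2
3 6 1
7 5 0

After move 6 (L):
8 4 2
3 6 1
7 0 5

After move 7 (U):
8 4 2
3 0 1
7 6 5

After move 8 (R):
8 4 2
3 1 0
7 6 5

After move 9 (R):
8 4 2
3 1 0
7 6 5

Answer: 8 4 2
3 1 0
7 6 5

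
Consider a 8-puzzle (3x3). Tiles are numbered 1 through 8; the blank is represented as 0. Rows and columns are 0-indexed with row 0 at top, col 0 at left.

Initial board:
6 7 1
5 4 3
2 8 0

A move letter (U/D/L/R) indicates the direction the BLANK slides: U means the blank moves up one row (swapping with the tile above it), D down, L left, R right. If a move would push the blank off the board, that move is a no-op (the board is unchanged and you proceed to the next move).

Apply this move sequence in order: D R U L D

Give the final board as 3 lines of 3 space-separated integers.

Answer: 6 7 1
5 8 4
2 0 3

Derivation:
After move 1 (D):
6 7 1
5 4 3
2 8 0

After move 2 (R):
6 7 1
5 4 3
2 8 0

After move 3 (U):
6 7 1
5 4 0
2 8 3

After move 4 (L):
6 7 1
5 0 4
2 8 3

After move 5 (D):
6 7 1
5 8 4
2 0 3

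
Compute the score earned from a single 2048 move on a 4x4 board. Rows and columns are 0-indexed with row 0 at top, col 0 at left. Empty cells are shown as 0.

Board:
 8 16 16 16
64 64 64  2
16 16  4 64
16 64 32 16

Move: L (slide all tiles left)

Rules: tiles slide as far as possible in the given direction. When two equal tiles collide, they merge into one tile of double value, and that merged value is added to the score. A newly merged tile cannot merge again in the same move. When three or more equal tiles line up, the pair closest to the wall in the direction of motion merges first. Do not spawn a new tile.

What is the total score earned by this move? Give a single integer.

Slide left:
row 0: [8, 16, 16, 16] -> [8, 32, 16, 0]  score +32 (running 32)
row 1: [64, 64, 64, 2] -> [128, 64, 2, 0]  score +128 (running 160)
row 2: [16, 16, 4, 64] -> [32, 4, 64, 0]  score +32 (running 192)
row 3: [16, 64, 32, 16] -> [16, 64, 32, 16]  score +0 (running 192)
Board after move:
  8  32  16   0
128  64   2   0
 32   4  64   0
 16  64  32  16

Answer: 192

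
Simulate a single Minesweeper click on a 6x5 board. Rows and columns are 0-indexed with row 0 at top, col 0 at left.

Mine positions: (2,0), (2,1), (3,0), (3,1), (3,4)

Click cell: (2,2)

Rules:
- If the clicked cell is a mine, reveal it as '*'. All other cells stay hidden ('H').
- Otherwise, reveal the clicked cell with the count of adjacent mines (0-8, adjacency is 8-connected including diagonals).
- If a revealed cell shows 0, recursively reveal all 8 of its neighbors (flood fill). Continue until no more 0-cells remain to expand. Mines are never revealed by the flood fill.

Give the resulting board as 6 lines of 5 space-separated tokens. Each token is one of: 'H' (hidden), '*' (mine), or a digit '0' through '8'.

H H H H H
H H H H H
H H 2 H H
H H H H H
H H H H H
H H H H H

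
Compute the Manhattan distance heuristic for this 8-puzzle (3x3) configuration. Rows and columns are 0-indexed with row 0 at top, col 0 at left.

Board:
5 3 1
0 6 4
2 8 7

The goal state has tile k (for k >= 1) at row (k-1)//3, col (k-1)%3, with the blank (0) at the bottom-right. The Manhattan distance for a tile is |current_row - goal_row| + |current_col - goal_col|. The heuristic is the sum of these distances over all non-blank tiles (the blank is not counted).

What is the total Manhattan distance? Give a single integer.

Tile 5: (0,0)->(1,1) = 2
Tile 3: (0,1)->(0,2) = 1
Tile 1: (0,2)->(0,0) = 2
Tile 6: (1,1)->(1,2) = 1
Tile 4: (1,2)->(1,0) = 2
Tile 2: (2,0)->(0,1) = 3
Tile 8: (2,1)->(2,1) = 0
Tile 7: (2,2)->(2,0) = 2
Sum: 2 + 1 + 2 + 1 + 2 + 3 + 0 + 2 = 13

Answer: 13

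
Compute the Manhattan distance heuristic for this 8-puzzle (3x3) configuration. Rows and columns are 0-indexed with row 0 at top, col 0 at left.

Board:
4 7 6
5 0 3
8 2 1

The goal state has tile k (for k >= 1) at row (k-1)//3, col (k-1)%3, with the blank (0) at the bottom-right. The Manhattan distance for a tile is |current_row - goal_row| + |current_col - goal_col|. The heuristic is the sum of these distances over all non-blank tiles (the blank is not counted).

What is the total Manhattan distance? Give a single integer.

Answer: 14

Derivation:
Tile 4: at (0,0), goal (1,0), distance |0-1|+|0-0| = 1
Tile 7: at (0,1), goal (2,0), distance |0-2|+|1-0| = 3
Tile 6: at (0,2), goal (1,2), distance |0-1|+|2-2| = 1
Tile 5: at (1,0), goal (1,1), distance |1-1|+|0-1| = 1
Tile 3: at (1,2), goal (0,2), distance |1-0|+|2-2| = 1
Tile 8: at (2,0), goal (2,1), distance |2-2|+|0-1| = 1
Tile 2: at (2,1), goal (0,1), distance |2-0|+|1-1| = 2
Tile 1: at (2,2), goal (0,0), distance |2-0|+|2-0| = 4
Sum: 1 + 3 + 1 + 1 + 1 + 1 + 2 + 4 = 14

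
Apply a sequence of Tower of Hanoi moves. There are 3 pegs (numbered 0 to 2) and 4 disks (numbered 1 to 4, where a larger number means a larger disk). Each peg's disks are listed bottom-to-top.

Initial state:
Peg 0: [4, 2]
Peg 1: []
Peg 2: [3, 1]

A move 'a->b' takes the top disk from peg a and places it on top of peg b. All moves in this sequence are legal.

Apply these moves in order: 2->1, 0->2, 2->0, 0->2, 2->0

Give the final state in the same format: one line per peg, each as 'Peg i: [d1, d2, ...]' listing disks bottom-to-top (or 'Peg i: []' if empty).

After move 1 (2->1):
Peg 0: [4, 2]
Peg 1: [1]
Peg 2: [3]

After move 2 (0->2):
Peg 0: [4]
Peg 1: [1]
Peg 2: [3, 2]

After move 3 (2->0):
Peg 0: [4, 2]
Peg 1: [1]
Peg 2: [3]

After move 4 (0->2):
Peg 0: [4]
Peg 1: [1]
Peg 2: [3, 2]

After move 5 (2->0):
Peg 0: [4, 2]
Peg 1: [1]
Peg 2: [3]

Answer: Peg 0: [4, 2]
Peg 1: [1]
Peg 2: [3]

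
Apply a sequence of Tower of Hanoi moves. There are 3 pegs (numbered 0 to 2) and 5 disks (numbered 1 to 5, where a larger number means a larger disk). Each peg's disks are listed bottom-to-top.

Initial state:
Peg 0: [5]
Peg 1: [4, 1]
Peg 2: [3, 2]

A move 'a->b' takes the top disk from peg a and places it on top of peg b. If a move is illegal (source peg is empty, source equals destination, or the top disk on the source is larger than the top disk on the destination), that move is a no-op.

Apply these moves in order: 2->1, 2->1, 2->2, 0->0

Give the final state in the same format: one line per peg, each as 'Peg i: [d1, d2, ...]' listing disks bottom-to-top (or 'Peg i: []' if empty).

After move 1 (2->1):
Peg 0: [5]
Peg 1: [4, 1]
Peg 2: [3, 2]

After move 2 (2->1):
Peg 0: [5]
Peg 1: [4, 1]
Peg 2: [3, 2]

After move 3 (2->2):
Peg 0: [5]
Peg 1: [4, 1]
Peg 2: [3, 2]

After move 4 (0->0):
Peg 0: [5]
Peg 1: [4, 1]
Peg 2: [3, 2]

Answer: Peg 0: [5]
Peg 1: [4, 1]
Peg 2: [3, 2]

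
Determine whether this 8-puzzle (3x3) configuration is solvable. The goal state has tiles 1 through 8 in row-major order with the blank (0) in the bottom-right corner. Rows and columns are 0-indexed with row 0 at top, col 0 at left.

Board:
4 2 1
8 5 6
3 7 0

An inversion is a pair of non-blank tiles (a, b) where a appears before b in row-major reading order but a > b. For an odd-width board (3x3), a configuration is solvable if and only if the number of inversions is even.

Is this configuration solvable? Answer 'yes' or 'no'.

Answer: yes

Derivation:
Inversions (pairs i<j in row-major order where tile[i] > tile[j] > 0): 10
10 is even, so the puzzle is solvable.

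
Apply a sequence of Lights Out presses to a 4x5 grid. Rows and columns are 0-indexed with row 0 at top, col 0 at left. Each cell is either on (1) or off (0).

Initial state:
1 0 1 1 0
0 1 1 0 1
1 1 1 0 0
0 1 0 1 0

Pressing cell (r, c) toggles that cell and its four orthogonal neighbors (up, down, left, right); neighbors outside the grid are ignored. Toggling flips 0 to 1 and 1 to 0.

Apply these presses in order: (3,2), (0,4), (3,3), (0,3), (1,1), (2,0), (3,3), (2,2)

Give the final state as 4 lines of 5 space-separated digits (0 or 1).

Answer: 1 1 0 1 0
0 0 1 1 0
0 0 1 1 0
1 0 0 0 0

Derivation:
After press 1 at (3,2):
1 0 1 1 0
0 1 1 0 1
1 1 0 0 0
0 0 1 0 0

After press 2 at (0,4):
1 0 1 0 1
0 1 1 0 0
1 1 0 0 0
0 0 1 0 0

After press 3 at (3,3):
1 0 1 0 1
0 1 1 0 0
1 1 0 1 0
0 0 0 1 1

After press 4 at (0,3):
1 0 0 1 0
0 1 1 1 0
1 1 0 1 0
0 0 0 1 1

After press 5 at (1,1):
1 1 0 1 0
1 0 0 1 0
1 0 0 1 0
0 0 0 1 1

After press 6 at (2,0):
1 1 0 1 0
0 0 0 1 0
0 1 0 1 0
1 0 0 1 1

After press 7 at (3,3):
1 1 0 1 0
0 0 0 1 0
0 1 0 0 0
1 0 1 0 0

After press 8 at (2,2):
1 1 0 1 0
0 0 1 1 0
0 0 1 1 0
1 0 0 0 0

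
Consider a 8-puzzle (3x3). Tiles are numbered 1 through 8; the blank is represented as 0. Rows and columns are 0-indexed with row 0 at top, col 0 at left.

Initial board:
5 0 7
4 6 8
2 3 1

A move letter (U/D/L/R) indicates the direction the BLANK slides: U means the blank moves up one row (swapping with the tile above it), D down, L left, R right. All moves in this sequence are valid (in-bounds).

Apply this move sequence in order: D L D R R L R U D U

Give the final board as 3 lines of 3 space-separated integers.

Answer: 5 6 7
2 4 0
3 1 8

Derivation:
After move 1 (D):
5 6 7
4 0 8
2 3 1

After move 2 (L):
5 6 7
0 4 8
2 3 1

After move 3 (D):
5 6 7
2 4 8
0 3 1

After move 4 (R):
5 6 7
2 4 8
3 0 1

After move 5 (R):
5 6 7
2 4 8
3 1 0

After move 6 (L):
5 6 7
2 4 8
3 0 1

After move 7 (R):
5 6 7
2 4 8
3 1 0

After move 8 (U):
5 6 7
2 4 0
3 1 8

After move 9 (D):
5 6 7
2 4 8
3 1 0

After move 10 (U):
5 6 7
2 4 0
3 1 8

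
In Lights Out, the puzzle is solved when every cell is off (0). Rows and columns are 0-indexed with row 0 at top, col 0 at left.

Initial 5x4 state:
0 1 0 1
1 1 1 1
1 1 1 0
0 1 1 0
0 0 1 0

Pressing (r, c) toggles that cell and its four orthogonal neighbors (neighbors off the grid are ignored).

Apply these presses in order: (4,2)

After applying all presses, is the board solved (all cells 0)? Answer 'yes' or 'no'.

After press 1 at (4,2):
0 1 0 1
1 1 1 1
1 1 1 0
0 1 0 0
0 1 0 1

Lights still on: 12

Answer: no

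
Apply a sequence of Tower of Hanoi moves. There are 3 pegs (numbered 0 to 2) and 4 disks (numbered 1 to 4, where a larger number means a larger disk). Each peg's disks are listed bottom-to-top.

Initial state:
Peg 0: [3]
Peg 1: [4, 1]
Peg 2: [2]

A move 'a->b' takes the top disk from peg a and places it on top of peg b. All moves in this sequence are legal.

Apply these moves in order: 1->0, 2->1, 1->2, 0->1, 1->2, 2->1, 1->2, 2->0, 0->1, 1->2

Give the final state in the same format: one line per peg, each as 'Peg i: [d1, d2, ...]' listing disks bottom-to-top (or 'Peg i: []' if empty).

After move 1 (1->0):
Peg 0: [3, 1]
Peg 1: [4]
Peg 2: [2]

After move 2 (2->1):
Peg 0: [3, 1]
Peg 1: [4, 2]
Peg 2: []

After move 3 (1->2):
Peg 0: [3, 1]
Peg 1: [4]
Peg 2: [2]

After move 4 (0->1):
Peg 0: [3]
Peg 1: [4, 1]
Peg 2: [2]

After move 5 (1->2):
Peg 0: [3]
Peg 1: [4]
Peg 2: [2, 1]

After move 6 (2->1):
Peg 0: [3]
Peg 1: [4, 1]
Peg 2: [2]

After move 7 (1->2):
Peg 0: [3]
Peg 1: [4]
Peg 2: [2, 1]

After move 8 (2->0):
Peg 0: [3, 1]
Peg 1: [4]
Peg 2: [2]

After move 9 (0->1):
Peg 0: [3]
Peg 1: [4, 1]
Peg 2: [2]

After move 10 (1->2):
Peg 0: [3]
Peg 1: [4]
Peg 2: [2, 1]

Answer: Peg 0: [3]
Peg 1: [4]
Peg 2: [2, 1]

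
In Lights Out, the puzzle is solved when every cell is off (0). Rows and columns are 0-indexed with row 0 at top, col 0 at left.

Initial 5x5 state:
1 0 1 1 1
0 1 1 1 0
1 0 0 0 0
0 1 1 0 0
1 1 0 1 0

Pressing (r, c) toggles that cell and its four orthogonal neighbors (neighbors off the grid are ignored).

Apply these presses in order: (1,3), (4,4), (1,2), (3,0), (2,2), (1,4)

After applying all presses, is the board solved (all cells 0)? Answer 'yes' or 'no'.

Answer: no

Derivation:
After press 1 at (1,3):
1 0 1 0 1
0 1 0 0 1
1 0 0 1 0
0 1 1 0 0
1 1 0 1 0

After press 2 at (4,4):
1 0 1 0 1
0 1 0 0 1
1 0 0 1 0
0 1 1 0 1
1 1 0 0 1

After press 3 at (1,2):
1 0 0 0 1
0 0 1 1 1
1 0 1 1 0
0 1 1 0 1
1 1 0 0 1

After press 4 at (3,0):
1 0 0 0 1
0 0 1 1 1
0 0 1 1 0
1 0 1 0 1
0 1 0 0 1

After press 5 at (2,2):
1 0 0 0 1
0 0 0 1 1
0 1 0 0 0
1 0 0 0 1
0 1 0 0 1

After press 6 at (1,4):
1 0 0 0 0
0 0 0 0 0
0 1 0 0 1
1 0 0 0 1
0 1 0 0 1

Lights still on: 7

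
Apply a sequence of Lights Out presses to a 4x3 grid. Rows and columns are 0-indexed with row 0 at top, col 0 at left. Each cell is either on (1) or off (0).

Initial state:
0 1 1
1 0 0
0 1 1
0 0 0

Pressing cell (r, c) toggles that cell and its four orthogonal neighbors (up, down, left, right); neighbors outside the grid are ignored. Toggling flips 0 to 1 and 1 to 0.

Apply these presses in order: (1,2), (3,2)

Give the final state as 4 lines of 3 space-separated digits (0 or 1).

Answer: 0 1 0
1 1 1
0 1 1
0 1 1

Derivation:
After press 1 at (1,2):
0 1 0
1 1 1
0 1 0
0 0 0

After press 2 at (3,2):
0 1 0
1 1 1
0 1 1
0 1 1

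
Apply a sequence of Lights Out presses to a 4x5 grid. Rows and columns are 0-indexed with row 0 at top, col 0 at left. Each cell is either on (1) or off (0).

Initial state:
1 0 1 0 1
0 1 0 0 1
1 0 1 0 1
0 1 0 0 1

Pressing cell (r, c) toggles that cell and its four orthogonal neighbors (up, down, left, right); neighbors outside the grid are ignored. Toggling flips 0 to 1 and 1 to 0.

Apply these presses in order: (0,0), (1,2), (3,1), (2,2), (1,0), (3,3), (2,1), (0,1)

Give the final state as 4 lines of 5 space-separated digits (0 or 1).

After press 1 at (0,0):
0 1 1 0 1
1 1 0 0 1
1 0 1 0 1
0 1 0 0 1

After press 2 at (1,2):
0 1 0 0 1
1 0 1 1 1
1 0 0 0 1
0 1 0 0 1

After press 3 at (3,1):
0 1 0 0 1
1 0 1 1 1
1 1 0 0 1
1 0 1 0 1

After press 4 at (2,2):
0 1 0 0 1
1 0 0 1 1
1 0 1 1 1
1 0 0 0 1

After press 5 at (1,0):
1 1 0 0 1
0 1 0 1 1
0 0 1 1 1
1 0 0 0 1

After press 6 at (3,3):
1 1 0 0 1
0 1 0 1 1
0 0 1 0 1
1 0 1 1 0

After press 7 at (2,1):
1 1 0 0 1
0 0 0 1 1
1 1 0 0 1
1 1 1 1 0

After press 8 at (0,1):
0 0 1 0 1
0 1 0 1 1
1 1 0 0 1
1 1 1 1 0

Answer: 0 0 1 0 1
0 1 0 1 1
1 1 0 0 1
1 1 1 1 0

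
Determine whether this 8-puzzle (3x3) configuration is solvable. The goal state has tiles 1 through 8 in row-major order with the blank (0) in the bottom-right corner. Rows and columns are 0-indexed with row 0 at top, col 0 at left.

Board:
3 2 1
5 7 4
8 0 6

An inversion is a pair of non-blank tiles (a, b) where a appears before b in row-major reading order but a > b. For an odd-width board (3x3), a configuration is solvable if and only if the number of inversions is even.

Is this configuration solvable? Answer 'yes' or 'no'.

Answer: no

Derivation:
Inversions (pairs i<j in row-major order where tile[i] > tile[j] > 0): 7
7 is odd, so the puzzle is not solvable.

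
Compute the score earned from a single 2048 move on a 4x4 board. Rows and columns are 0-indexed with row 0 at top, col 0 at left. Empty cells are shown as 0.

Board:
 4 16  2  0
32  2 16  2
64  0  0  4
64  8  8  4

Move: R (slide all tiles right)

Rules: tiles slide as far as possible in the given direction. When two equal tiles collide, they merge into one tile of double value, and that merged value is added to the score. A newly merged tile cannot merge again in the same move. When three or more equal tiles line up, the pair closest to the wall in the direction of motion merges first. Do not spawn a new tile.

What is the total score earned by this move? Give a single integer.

Answer: 16

Derivation:
Slide right:
row 0: [4, 16, 2, 0] -> [0, 4, 16, 2]  score +0 (running 0)
row 1: [32, 2, 16, 2] -> [32, 2, 16, 2]  score +0 (running 0)
row 2: [64, 0, 0, 4] -> [0, 0, 64, 4]  score +0 (running 0)
row 3: [64, 8, 8, 4] -> [0, 64, 16, 4]  score +16 (running 16)
Board after move:
 0  4 16  2
32  2 16  2
 0  0 64  4
 0 64 16  4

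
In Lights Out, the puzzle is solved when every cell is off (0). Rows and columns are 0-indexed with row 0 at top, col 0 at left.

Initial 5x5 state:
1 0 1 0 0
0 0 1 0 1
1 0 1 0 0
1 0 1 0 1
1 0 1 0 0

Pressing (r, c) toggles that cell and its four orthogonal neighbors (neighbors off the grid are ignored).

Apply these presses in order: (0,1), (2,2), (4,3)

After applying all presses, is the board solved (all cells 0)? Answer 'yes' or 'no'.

Answer: no

Derivation:
After press 1 at (0,1):
0 1 0 0 0
0 1 1 0 1
1 0 1 0 0
1 0 1 0 1
1 0 1 0 0

After press 2 at (2,2):
0 1 0 0 0
0 1 0 0 1
1 1 0 1 0
1 0 0 0 1
1 0 1 0 0

After press 3 at (4,3):
0 1 0 0 0
0 1 0 0 1
1 1 0 1 0
1 0 0 1 1
1 0 0 1 1

Lights still on: 12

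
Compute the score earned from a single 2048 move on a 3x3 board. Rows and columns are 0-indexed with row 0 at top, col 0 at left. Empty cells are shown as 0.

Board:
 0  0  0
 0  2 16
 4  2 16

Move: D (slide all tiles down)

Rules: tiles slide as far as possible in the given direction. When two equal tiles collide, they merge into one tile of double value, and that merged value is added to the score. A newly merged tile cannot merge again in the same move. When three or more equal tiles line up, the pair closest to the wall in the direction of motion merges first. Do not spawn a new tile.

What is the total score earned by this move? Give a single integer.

Answer: 36

Derivation:
Slide down:
col 0: [0, 0, 4] -> [0, 0, 4]  score +0 (running 0)
col 1: [0, 2, 2] -> [0, 0, 4]  score +4 (running 4)
col 2: [0, 16, 16] -> [0, 0, 32]  score +32 (running 36)
Board after move:
 0  0  0
 0  0  0
 4  4 32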